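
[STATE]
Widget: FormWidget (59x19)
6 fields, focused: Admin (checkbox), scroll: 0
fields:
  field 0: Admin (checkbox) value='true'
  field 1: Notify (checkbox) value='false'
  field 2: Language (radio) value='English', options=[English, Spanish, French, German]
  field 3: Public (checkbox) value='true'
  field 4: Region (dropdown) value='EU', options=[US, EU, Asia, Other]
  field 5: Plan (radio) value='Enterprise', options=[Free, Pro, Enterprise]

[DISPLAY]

> Admin:      [x]                                          
  Notify:     [ ]                                          
  Language:   (●) English  ( ) Spanish  ( ) French  ( ) Ger
  Public:     [x]                                          
  Region:     [EU                                        ▼]
  Plan:       ( ) Free  ( ) Pro  (●) Enterprise            
                                                           
                                                           
                                                           
                                                           
                                                           
                                                           
                                                           
                                                           
                                                           
                                                           
                                                           
                                                           
                                                           


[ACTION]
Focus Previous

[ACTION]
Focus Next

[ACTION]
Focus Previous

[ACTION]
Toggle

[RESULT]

  Admin:      [x]                                          
  Notify:     [ ]                                          
  Language:   (●) English  ( ) Spanish  ( ) French  ( ) Ger
  Public:     [x]                                          
  Region:     [EU                                        ▼]
> Plan:       ( ) Free  ( ) Pro  (●) Enterprise            
                                                           
                                                           
                                                           
                                                           
                                                           
                                                           
                                                           
                                                           
                                                           
                                                           
                                                           
                                                           
                                                           


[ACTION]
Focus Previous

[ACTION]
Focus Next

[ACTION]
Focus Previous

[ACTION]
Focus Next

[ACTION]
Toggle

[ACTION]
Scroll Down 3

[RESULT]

  Public:     [x]                                          
  Region:     [EU                                        ▼]
> Plan:       ( ) Free  ( ) Pro  (●) Enterprise            
                                                           
                                                           
                                                           
                                                           
                                                           
                                                           
                                                           
                                                           
                                                           
                                                           
                                                           
                                                           
                                                           
                                                           
                                                           
                                                           


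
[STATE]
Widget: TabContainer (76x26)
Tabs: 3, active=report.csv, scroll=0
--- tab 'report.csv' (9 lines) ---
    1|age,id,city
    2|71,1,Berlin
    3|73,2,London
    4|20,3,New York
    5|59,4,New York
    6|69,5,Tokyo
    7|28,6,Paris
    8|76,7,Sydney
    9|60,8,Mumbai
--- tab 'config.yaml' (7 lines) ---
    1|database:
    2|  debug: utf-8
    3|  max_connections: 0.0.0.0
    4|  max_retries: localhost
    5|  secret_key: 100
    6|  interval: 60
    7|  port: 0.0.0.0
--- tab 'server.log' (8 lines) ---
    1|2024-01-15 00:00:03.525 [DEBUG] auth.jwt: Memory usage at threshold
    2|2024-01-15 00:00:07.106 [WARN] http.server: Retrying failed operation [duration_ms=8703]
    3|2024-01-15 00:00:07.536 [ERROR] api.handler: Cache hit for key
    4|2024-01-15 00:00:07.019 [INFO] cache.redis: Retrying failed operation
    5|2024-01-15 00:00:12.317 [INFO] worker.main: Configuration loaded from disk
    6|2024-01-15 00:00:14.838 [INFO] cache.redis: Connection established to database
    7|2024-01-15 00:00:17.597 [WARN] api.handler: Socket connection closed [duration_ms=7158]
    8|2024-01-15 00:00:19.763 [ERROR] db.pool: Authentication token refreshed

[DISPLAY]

[report.csv]│ config.yaml │ server.log                                      
────────────────────────────────────────────────────────────────────────────
age,id,city                                                                 
71,1,Berlin                                                                 
73,2,London                                                                 
20,3,New York                                                               
59,4,New York                                                               
69,5,Tokyo                                                                  
28,6,Paris                                                                  
76,7,Sydney                                                                 
60,8,Mumbai                                                                 
                                                                            
                                                                            
                                                                            
                                                                            
                                                                            
                                                                            
                                                                            
                                                                            
                                                                            
                                                                            
                                                                            
                                                                            
                                                                            
                                                                            
                                                                            


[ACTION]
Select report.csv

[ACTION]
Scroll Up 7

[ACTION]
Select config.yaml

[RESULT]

 report.csv │[config.yaml]│ server.log                                      
────────────────────────────────────────────────────────────────────────────
database:                                                                   
  debug: utf-8                                                              
  max_connections: 0.0.0.0                                                  
  max_retries: localhost                                                    
  secret_key: 100                                                           
  interval: 60                                                              
  port: 0.0.0.0                                                             
                                                                            
                                                                            
                                                                            
                                                                            
                                                                            
                                                                            
                                                                            
                                                                            
                                                                            
                                                                            
                                                                            
                                                                            
                                                                            
                                                                            
                                                                            
                                                                            
                                                                            


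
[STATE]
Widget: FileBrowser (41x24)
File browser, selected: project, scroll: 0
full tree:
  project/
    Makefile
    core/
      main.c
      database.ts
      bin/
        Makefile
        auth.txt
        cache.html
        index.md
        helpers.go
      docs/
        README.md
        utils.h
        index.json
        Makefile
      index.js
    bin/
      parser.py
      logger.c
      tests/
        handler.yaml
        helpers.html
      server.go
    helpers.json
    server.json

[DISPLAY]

> [-] project/                           
    Makefile                             
    [+] core/                            
    [+] bin/                             
    helpers.json                         
    server.json                          
                                         
                                         
                                         
                                         
                                         
                                         
                                         
                                         
                                         
                                         
                                         
                                         
                                         
                                         
                                         
                                         
                                         
                                         


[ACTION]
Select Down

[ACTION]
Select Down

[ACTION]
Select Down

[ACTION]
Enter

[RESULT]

  [-] project/                           
    Makefile                             
    [+] core/                            
  > [-] bin/                             
      parser.py                          
      logger.c                           
      [+] tests/                         
      server.go                          
    helpers.json                         
    server.json                          
                                         
                                         
                                         
                                         
                                         
                                         
                                         
                                         
                                         
                                         
                                         
                                         
                                         
                                         


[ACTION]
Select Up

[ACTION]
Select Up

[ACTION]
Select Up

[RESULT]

> [-] project/                           
    Makefile                             
    [+] core/                            
    [-] bin/                             
      parser.py                          
      logger.c                           
      [+] tests/                         
      server.go                          
    helpers.json                         
    server.json                          
                                         
                                         
                                         
                                         
                                         
                                         
                                         
                                         
                                         
                                         
                                         
                                         
                                         
                                         


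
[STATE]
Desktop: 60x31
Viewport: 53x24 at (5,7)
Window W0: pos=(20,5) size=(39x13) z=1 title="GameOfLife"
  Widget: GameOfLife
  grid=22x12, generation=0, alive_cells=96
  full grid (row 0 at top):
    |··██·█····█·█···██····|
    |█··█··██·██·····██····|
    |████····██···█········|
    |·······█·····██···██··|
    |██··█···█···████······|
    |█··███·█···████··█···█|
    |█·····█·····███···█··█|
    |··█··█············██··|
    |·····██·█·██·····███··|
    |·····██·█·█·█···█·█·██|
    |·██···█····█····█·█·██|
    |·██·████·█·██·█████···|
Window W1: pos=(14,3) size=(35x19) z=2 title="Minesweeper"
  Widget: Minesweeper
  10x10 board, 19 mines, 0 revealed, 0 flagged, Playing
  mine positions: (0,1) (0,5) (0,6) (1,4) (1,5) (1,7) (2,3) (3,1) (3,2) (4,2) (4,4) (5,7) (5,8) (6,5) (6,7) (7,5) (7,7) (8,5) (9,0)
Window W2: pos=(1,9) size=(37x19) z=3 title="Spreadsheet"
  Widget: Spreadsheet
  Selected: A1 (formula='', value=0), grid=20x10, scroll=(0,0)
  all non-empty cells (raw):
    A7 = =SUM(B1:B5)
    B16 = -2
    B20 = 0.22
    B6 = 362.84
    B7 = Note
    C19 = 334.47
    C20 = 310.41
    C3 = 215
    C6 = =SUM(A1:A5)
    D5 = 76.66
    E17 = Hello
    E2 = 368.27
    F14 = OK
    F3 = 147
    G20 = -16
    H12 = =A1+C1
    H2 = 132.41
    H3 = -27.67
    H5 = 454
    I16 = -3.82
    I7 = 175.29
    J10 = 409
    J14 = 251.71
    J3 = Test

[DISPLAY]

         ┃■■■■■■■■■■                       ┃─────────
         ┃■■■■■■■■■■                       ┃         
━━━━━━━━━━━━━━━━━━━━━━━━━━━━━━━━┓          ┃         
readsheet                       ┃          ┃         
────────────────────────────────┨          ┃         
                                ┃          ┃         
    A       B       C       D   ┃          ┃         
--------------------------------┃          ┃         
      [0]       0       0       ┃          ┃         
        0       0       0       ┃          ┃         
        0       0     215       ┃          ┃━━━━━━━━━
        0       0       0       ┃          ┃         
        0       0       0   76.6┃          ┃         
        0  362.84       0       ┃          ┃         
        0Note           0       ┃━━━━━━━━━━┛         
        0       0       0       ┃                    
        0       0       0       ┃                    
        0       0       0       ┃                    
        0       0       0       ┃                    
        0       0       0       ┃                    
━━━━━━━━━━━━━━━━━━━━━━━━━━━━━━━━┛                    
                                                     
                                                     
                                                     


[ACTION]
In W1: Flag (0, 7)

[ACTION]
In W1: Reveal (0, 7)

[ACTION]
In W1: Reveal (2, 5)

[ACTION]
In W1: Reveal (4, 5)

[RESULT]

         ┃■■■■■■■■■■                       ┃─────────
         ┃■■■■■2■■■■                       ┃         
━━━━━━━━━━━━━━━━━━━━━━━━━━━━━━━━┓          ┃         
readsheet                       ┃          ┃         
────────────────────────────────┨          ┃         
                                ┃          ┃         
    A       B       C       D   ┃          ┃         
--------------------------------┃          ┃         
      [0]       0       0       ┃          ┃         
        0       0       0       ┃          ┃         
        0       0     215       ┃          ┃━━━━━━━━━
        0       0       0       ┃          ┃         
        0       0       0   76.6┃          ┃         
        0  362.84       0       ┃          ┃         
        0Note           0       ┃━━━━━━━━━━┛         
        0       0       0       ┃                    
        0       0       0       ┃                    
        0       0       0       ┃                    
        0       0       0       ┃                    
        0       0       0       ┃                    
━━━━━━━━━━━━━━━━━━━━━━━━━━━━━━━━┛                    
                                                     
                                                     
                                                     


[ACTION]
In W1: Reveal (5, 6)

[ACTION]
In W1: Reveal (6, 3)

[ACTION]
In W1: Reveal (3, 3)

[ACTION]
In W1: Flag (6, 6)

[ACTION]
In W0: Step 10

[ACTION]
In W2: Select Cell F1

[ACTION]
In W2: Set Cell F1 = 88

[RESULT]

         ┃■■■■■■■■■■                       ┃─────────
         ┃■■■■■2■■■■                       ┃         
━━━━━━━━━━━━━━━━━━━━━━━━━━━━━━━━┓          ┃         
readsheet                       ┃          ┃         
────────────────────────────────┨          ┃         
 88                             ┃          ┃         
    A       B       C       D   ┃          ┃         
--------------------------------┃          ┃         
        0       0       0       ┃          ┃         
        0       0       0       ┃          ┃         
        0       0     215       ┃          ┃━━━━━━━━━
        0       0       0       ┃          ┃         
        0       0       0   76.6┃          ┃         
        0  362.84       0       ┃          ┃         
        0Note           0       ┃━━━━━━━━━━┛         
        0       0       0       ┃                    
        0       0       0       ┃                    
        0       0       0       ┃                    
        0       0       0       ┃                    
        0       0       0       ┃                    
━━━━━━━━━━━━━━━━━━━━━━━━━━━━━━━━┛                    
                                                     
                                                     
                                                     


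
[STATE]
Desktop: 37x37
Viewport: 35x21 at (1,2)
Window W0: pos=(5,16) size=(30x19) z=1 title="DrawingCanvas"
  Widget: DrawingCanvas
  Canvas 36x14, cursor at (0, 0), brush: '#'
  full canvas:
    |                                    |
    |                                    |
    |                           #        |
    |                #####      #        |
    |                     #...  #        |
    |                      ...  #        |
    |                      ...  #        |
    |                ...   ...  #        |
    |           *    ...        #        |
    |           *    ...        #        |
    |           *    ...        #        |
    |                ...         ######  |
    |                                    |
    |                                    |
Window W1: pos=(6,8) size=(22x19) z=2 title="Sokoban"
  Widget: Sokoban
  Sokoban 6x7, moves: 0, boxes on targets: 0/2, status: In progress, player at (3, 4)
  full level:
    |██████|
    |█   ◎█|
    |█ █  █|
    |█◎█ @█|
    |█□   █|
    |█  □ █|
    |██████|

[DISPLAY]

                                   
                                   
                                   
                                   
                                   
                                   
     ┏━━━━━━━━━━━━━━━━━━━━┓        
     ┃ Sokoban            ┃        
     ┠────────────────────┨        
     ┃██████              ┃        
     ┃█   ◎█              ┃        
     ┃█ █  █              ┃        
     ┃█◎█ @█              ┃        
     ┃█□   █              ┃        
    ┏┃█  □ █              ┃━━━━━━┓ 
    ┃┃██████              ┃      ┃ 
    ┠┃Moves: 0  0/2       ┃──────┨ 
    ┃┃                    ┃      ┃ 
    ┃┃                    ┃      ┃ 
    ┃┃                    ┃     #┃ 
    ┃┃                    ┃     #┃ 


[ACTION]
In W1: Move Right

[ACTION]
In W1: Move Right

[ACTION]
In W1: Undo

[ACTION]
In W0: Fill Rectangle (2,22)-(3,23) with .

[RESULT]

                                   
                                   
                                   
                                   
                                   
                                   
     ┏━━━━━━━━━━━━━━━━━━━━┓        
     ┃ Sokoban            ┃        
     ┠────────────────────┨        
     ┃██████              ┃        
     ┃█   ◎█              ┃        
     ┃█ █  █              ┃        
     ┃█◎█ @█              ┃        
     ┃█□   █              ┃        
    ┏┃█  □ █              ┃━━━━━━┓ 
    ┃┃██████              ┃      ┃ 
    ┠┃Moves: 0  0/2       ┃──────┨ 
    ┃┃                    ┃      ┃ 
    ┃┃                    ┃      ┃ 
    ┃┃                    ┃..   #┃ 
    ┃┃                    ┃..   #┃ 


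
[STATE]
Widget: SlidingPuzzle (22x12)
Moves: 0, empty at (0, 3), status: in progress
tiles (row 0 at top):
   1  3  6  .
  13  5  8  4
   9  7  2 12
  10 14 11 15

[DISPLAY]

┌────┬────┬────┬────┐ 
│  1 │  3 │  6 │    │ 
├────┼────┼────┼────┤ 
│ 13 │  5 │  8 │  4 │ 
├────┼────┼────┼────┤ 
│  9 │  7 │  2 │ 12 │ 
├────┼────┼────┼────┤ 
│ 10 │ 14 │ 11 │ 15 │ 
└────┴────┴────┴────┘ 
Moves: 0              
                      
                      


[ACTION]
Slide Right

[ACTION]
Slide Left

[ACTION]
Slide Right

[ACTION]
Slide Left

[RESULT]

┌────┬────┬────┬────┐ 
│  1 │  3 │  6 │    │ 
├────┼────┼────┼────┤ 
│ 13 │  5 │  8 │  4 │ 
├────┼────┼────┼────┤ 
│  9 │  7 │  2 │ 12 │ 
├────┼────┼────┼────┤ 
│ 10 │ 14 │ 11 │ 15 │ 
└────┴────┴────┴────┘ 
Moves: 4              
                      
                      


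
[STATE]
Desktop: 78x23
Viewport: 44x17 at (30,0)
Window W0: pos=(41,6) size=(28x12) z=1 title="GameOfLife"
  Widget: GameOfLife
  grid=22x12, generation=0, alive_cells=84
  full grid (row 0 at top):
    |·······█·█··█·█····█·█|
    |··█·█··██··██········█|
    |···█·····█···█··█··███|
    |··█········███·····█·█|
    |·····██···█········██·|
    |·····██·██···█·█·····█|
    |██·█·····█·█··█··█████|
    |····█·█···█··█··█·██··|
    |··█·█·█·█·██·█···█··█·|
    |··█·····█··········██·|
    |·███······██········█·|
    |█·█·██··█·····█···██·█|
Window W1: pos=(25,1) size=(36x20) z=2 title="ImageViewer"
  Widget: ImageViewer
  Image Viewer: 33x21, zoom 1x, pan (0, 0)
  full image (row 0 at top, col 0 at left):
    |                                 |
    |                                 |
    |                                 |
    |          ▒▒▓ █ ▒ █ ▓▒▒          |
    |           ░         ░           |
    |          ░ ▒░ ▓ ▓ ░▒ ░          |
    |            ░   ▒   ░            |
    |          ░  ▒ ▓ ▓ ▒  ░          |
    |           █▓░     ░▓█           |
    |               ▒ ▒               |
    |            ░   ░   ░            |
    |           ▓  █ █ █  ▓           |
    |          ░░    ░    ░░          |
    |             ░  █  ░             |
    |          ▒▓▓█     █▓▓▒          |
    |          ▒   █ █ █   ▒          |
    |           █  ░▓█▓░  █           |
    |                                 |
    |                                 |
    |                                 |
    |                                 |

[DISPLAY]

                                            
━━━━━━━━━━━━━━━━━━━━━━━━━━━━━━┓             
geViewer                      ┃             
──────────────────────────────┨             
                              ┃             
                              ┃             
                              ┃━━━━━━━┓     
      ▒▒▓ █ ▒ █ ▓▒▒           ┃       ┃     
       ░         ░            ┃───────┨     
      ░ ▒░ ▓ ▓ ░▒ ░           ┃       ┃     
        ░   ▒   ░             ┃███    ┃     
      ░  ▒ ▓ ▓ ▒  ░           ┃█·█    ┃     
       █▓░     ░▓█            ┃██·    ┃     
           ▒ ▒                ┃··█    ┃     
        ░   ░   ░             ┃███    ┃     
       ▓  █ █ █  ▓            ┃█··    ┃     
      ░░    ░    ░░           ┃·█·    ┃     


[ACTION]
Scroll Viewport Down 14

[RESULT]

                              ┃━━━━━━━┓     
      ▒▒▓ █ ▒ █ ▓▒▒           ┃       ┃     
       ░         ░            ┃───────┨     
      ░ ▒░ ▓ ▓ ░▒ ░           ┃       ┃     
        ░   ▒   ░             ┃███    ┃     
      ░  ▒ ▓ ▓ ▒  ░           ┃█·█    ┃     
       █▓░     ░▓█            ┃██·    ┃     
           ▒ ▒                ┃··█    ┃     
        ░   ░   ░             ┃███    ┃     
       ▓  █ █ █  ▓            ┃█··    ┃     
      ░░    ░    ░░           ┃·█·    ┃     
         ░  █  ░              ┃━━━━━━━┛     
      ▒▓▓█     █▓▓▒           ┃             
      ▒   █ █ █   ▒           ┃             
━━━━━━━━━━━━━━━━━━━━━━━━━━━━━━┛             
                                            
                                            


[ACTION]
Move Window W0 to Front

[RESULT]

           ┏━━━━━━━━━━━━━━━━━━━━━━━━━━┓     
      ▒▒▓ █┃ GameOfLife               ┃     
       ░   ┠──────────────────────────┨     
      ░ ▒░ ┃Gen: 0                    ┃     
        ░  ┃···█·····█···█··█··███    ┃     
      ░  ▒ ┃··█········███·····█·█    ┃     
       █▓░ ┃·····██···█········██·    ┃     
           ┃·····██·██···█·█·····█    ┃     
        ░  ┃██·█·····█·█··█··█████    ┃     
       ▓  █┃····█·█···█··█··█·██··    ┃     
      ░░   ┃··█·█·█·█·██·█···█··█·    ┃     
         ░ ┗━━━━━━━━━━━━━━━━━━━━━━━━━━┛     
      ▒▓▓█     █▓▓▒           ┃             
      ▒   █ █ █   ▒           ┃             
━━━━━━━━━━━━━━━━━━━━━━━━━━━━━━┛             
                                            
                                            


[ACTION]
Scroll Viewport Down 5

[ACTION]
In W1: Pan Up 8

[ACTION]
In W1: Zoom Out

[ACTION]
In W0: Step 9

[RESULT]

           ┏━━━━━━━━━━━━━━━━━━━━━━━━━━┓     
      ▒▒▓ █┃ GameOfLife               ┃     
       ░   ┠──────────────────────────┨     
      ░ ▒░ ┃Gen: 9                    ┃     
        ░  ┃···██····█·······███·█    ┃     
      ░  ▒ ┃···███·········█···██·    ┃     
       █▓░ ┃····██·██·············    ┃     
           ┃········███···█·····█·    ┃     
        ░  ┃·······█████··█······█    ┃     
       ▓  █┃········█··██·██····█·    ┃     
      ░░   ┃·······█·███·█·····█··    ┃     
         ░ ┗━━━━━━━━━━━━━━━━━━━━━━━━━━┛     
      ▒▓▓█     █▓▓▒           ┃             
      ▒   █ █ █   ▒           ┃             
━━━━━━━━━━━━━━━━━━━━━━━━━━━━━━┛             
                                            
                                            


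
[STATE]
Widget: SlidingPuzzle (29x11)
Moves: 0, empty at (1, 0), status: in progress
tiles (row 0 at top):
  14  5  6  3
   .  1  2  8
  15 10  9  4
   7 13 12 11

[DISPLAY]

┌────┬────┬────┬────┐        
│ 14 │  5 │  6 │  3 │        
├────┼────┼────┼────┤        
│    │  1 │  2 │  8 │        
├────┼────┼────┼────┤        
│ 15 │ 10 │  9 │  4 │        
├────┼────┼────┼────┤        
│  7 │ 13 │ 12 │ 11 │        
└────┴────┴────┴────┘        
Moves: 0                     
                             


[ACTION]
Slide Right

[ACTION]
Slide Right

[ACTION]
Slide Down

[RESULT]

┌────┬────┬────┬────┐        
│    │  5 │  6 │  3 │        
├────┼────┼────┼────┤        
│ 14 │  1 │  2 │  8 │        
├────┼────┼────┼────┤        
│ 15 │ 10 │  9 │  4 │        
├────┼────┼────┼────┤        
│  7 │ 13 │ 12 │ 11 │        
└────┴────┴────┴────┘        
Moves: 1                     
                             


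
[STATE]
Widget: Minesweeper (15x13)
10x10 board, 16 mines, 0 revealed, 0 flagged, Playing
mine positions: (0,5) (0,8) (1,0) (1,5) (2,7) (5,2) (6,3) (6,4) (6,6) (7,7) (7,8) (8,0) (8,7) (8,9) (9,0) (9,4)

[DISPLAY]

■■■■■■■■■■     
■■■■■■■■■■     
■■■■■■■■■■     
■■■■■■■■■■     
■■■■■■■■■■     
■■■■■■■■■■     
■■■■■■■■■■     
■■■■■■■■■■     
■■■■■■■■■■     
■■■■■■■■■■     
               
               
               


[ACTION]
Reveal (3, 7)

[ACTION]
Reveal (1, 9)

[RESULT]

■■■■■■■■■■     
■■■■■■■■■1     
■■■■■■■■■■     
■■■■■■■1■■     
■■■■■■■■■■     
■■■■■■■■■■     
■■■■■■■■■■     
■■■■■■■■■■     
■■■■■■■■■■     
■■■■■■■■■■     
               
               
               


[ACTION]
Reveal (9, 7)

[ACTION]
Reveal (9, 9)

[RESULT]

■■■■■■■■■■     
■■■■■■■■■1     
■■■■■■■■■■     
■■■■■■■1■■     
■■■■■■■■■■     
■■■■■■■■■■     
■■■■■■■■■■     
■■■■■■■■■■     
■■■■■■■■■■     
■■■■■■■1■1     
               
               
               


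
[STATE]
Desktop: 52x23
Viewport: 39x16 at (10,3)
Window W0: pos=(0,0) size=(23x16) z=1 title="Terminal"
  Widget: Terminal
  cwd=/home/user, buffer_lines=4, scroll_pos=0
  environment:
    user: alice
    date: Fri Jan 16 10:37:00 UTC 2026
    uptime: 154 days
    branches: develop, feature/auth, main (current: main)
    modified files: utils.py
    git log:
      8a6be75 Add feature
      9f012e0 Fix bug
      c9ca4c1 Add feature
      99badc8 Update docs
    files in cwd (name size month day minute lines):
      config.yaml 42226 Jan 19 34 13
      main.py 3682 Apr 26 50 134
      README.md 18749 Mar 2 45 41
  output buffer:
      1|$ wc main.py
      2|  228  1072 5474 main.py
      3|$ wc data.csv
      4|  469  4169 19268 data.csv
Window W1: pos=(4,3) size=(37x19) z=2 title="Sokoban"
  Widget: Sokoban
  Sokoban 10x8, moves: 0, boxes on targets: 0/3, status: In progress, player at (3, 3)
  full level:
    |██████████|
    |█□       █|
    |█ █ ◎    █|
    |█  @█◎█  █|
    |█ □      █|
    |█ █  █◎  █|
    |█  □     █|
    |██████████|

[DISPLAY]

━━━━━━━━━━━━━━━━━━━━━━━━━━━━━━┓        
ban                           ┃        
──────────────────────────────┨        
█████                         ┃        
    █                         ┃        
    █                         ┃        
◎█  █                         ┃        
    █                         ┃        
█◎  █                         ┃        
    █                         ┃        
█████                         ┃        
: 0  0/3                      ┃        
                              ┃        
                              ┃        
                              ┃        
                              ┃        


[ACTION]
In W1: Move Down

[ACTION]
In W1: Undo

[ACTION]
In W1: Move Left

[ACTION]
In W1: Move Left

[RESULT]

━━━━━━━━━━━━━━━━━━━━━━━━━━━━━━┓        
ban                           ┃        
──────────────────────────────┨        
█████                         ┃        
    █                         ┃        
    █                         ┃        
◎█  █                         ┃        
    █                         ┃        
█◎  █                         ┃        
    █                         ┃        
█████                         ┃        
: 2  0/3                      ┃        
                              ┃        
                              ┃        
                              ┃        
                              ┃        


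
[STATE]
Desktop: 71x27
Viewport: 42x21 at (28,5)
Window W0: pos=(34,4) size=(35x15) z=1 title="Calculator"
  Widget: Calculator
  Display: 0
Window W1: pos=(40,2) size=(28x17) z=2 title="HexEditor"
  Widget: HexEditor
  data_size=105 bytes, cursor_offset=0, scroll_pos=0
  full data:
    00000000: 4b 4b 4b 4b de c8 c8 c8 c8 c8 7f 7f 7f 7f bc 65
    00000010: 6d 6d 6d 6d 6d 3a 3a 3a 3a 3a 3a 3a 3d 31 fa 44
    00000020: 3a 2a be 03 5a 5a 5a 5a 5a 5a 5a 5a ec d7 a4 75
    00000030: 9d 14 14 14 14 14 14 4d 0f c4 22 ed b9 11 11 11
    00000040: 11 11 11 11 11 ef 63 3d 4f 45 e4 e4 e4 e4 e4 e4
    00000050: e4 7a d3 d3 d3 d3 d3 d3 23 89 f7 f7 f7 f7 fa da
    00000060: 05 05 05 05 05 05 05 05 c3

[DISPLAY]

      ┃ Calc┃00000000  4B 4b 4b 4b de c┃┃ 
      ┠─────┃00000010  6d 6d 6d 6d 6d 3┃┨ 
      ┃     ┃00000020  3a 2a be 03 5a 5┃┃ 
      ┃┌───┬┃00000030  9d 14 14 14 14 1┃┃ 
      ┃│ 7 │┃00000040  11 11 11 11 11 e┃┃ 
      ┃├───┼┃00000050  e4 7a d3 d3 d3 d┃┃ 
      ┃│ 4 │┃00000060  05 05 05 05 05 0┃┃ 
      ┃├───┼┃                          ┃┃ 
      ┃│ 1 │┃                          ┃┃ 
      ┃├───┼┃                          ┃┃ 
      ┃│ 0 │┃                          ┃┃ 
      ┃├───┼┃                          ┃┃ 
      ┃│ C │┃                          ┃┃ 
      ┗━━━━━┗━━━━━━━━━━━━━━━━━━━━━━━━━━┛┛ 
                                          
                                          
                                          
                                          
                                          
                                          
                                          


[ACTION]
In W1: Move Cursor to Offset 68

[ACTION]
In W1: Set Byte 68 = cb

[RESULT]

      ┃ Calc┃00000000  4b 4b 4b 4b de c┃┃ 
      ┠─────┃00000010  6d 6d 6d 6d 6d 3┃┨ 
      ┃     ┃00000020  3a 2a be 03 5a 5┃┃ 
      ┃┌───┬┃00000030  9d 14 14 14 14 1┃┃ 
      ┃│ 7 │┃00000040  11 11 11 11 CB e┃┃ 
      ┃├───┼┃00000050  e4 7a d3 d3 d3 d┃┃ 
      ┃│ 4 │┃00000060  05 05 05 05 05 0┃┃ 
      ┃├───┼┃                          ┃┃ 
      ┃│ 1 │┃                          ┃┃ 
      ┃├───┼┃                          ┃┃ 
      ┃│ 0 │┃                          ┃┃ 
      ┃├───┼┃                          ┃┃ 
      ┃│ C │┃                          ┃┃ 
      ┗━━━━━┗━━━━━━━━━━━━━━━━━━━━━━━━━━┛┛ 
                                          
                                          
                                          
                                          
                                          
                                          
                                          


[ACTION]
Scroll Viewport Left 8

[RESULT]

              ┃ Calc┃00000000  4b 4b 4b 4b
              ┠─────┃00000010  6d 6d 6d 6d
              ┃     ┃00000020  3a 2a be 03
              ┃┌───┬┃00000030  9d 14 14 14
              ┃│ 7 │┃00000040  11 11 11 11
              ┃├───┼┃00000050  e4 7a d3 d3
              ┃│ 4 │┃00000060  05 05 05 05
              ┃├───┼┃                     
              ┃│ 1 │┃                     
              ┃├───┼┃                     
              ┃│ 0 │┃                     
              ┃├───┼┃                     
              ┃│ C │┃                     
              ┗━━━━━┗━━━━━━━━━━━━━━━━━━━━━
                                          
                                          
                                          
                                          
                                          
                                          
                                          


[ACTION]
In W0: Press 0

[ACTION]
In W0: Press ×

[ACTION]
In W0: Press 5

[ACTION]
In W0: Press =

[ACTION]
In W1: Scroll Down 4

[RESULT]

              ┃ Calc┃00000040  11 11 11 11
              ┠─────┃00000050  e4 7a d3 d3
              ┃     ┃00000060  05 05 05 05
              ┃┌───┬┃                     
              ┃│ 7 │┃                     
              ┃├───┼┃                     
              ┃│ 4 │┃                     
              ┃├───┼┃                     
              ┃│ 1 │┃                     
              ┃├───┼┃                     
              ┃│ 0 │┃                     
              ┃├───┼┃                     
              ┃│ C │┃                     
              ┗━━━━━┗━━━━━━━━━━━━━━━━━━━━━
                                          
                                          
                                          
                                          
                                          
                                          
                                          
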